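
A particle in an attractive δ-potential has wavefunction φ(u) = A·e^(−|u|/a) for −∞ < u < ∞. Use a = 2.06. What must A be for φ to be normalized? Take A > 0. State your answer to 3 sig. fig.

We need A² ∫|f|² du = 1, taking the integral from −∞ to ∞.
Recall ∫₀^∞ u^m e^(−u/β) du = m!·β^(m+1), the integral (without the A² prefactor) comes out to a.
So A² = (a)^(−1).
With a = 2.06: A² = 0.4854 and A = 0.6967.

A ≈ 0.697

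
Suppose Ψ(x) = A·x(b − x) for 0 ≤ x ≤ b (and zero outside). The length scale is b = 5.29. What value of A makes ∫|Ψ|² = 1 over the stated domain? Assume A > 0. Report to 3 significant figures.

Normalization requires ∫|Ψ|² dx = 1, integrated from 0 to b.
With Ψ = A·x(b − x), the integral evaluates to A²·[b^5/30].
So A² = (b^5/30)^(−1).
With b = 5.29: A² = 0.007242 and A = 0.08510.

A ≈ 0.0851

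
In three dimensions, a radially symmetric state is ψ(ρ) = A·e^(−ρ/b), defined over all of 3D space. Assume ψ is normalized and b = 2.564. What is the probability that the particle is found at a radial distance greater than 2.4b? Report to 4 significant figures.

P = ∫ |ψ|² 4πρ² dρ over ρ > 2.4b.
A² is fixed by ∫₀^∞ 4πρ²|ψ|² dρ = 1, i.e. A² = (π·b^3)^(−1).
Let u = ρ/b; then A², 4π and the length scale all cancel, so P = ∫_{2.4}^{∞} u^2·e^(-2·u) du ÷ ∫_{0}^{∞} u^2·e^(-2·u) du.
Using ∫ u^2·e^(-2·u) du = -(2·u^2 + 2·u + 1)·e^(-2·u)/4, the numerator is 433·e^(-24/5)/100 and the denominator is 1/4.
Taking the ratio yields P = 0.14254.

P ≈ 0.1425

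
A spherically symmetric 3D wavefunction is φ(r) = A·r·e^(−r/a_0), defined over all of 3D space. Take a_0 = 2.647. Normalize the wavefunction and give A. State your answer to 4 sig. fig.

Require ∫ |φ|² 4πr² dr = 1 over the whole domain.
The integral (without the A² prefactor) comes out to 3·π·a_0^5.
Plugging in a_0 = 2.647 yields A = 0.028575.

A ≈ 0.02857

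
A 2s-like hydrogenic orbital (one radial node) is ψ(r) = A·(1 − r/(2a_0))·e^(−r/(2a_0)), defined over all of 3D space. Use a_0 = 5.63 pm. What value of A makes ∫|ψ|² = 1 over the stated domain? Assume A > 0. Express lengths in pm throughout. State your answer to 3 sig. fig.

We need A² ∫|f|² 4πr² dr = 1, taking the integral from 0 to ∞.
In 3D with spherical symmetry the volume element is 4πr² dr.
Recall ∫₀^∞ r^m e^(−r/β) dr = m!·β^(m+1), carrying out the integral gives A² · 8·π·a_0^3.
So A² = (8·π·a_0^3)^(−1).
With a_0 = 5.63: A² = 0.0002230 and A = 0.01493.

A ≈ 0.0149 pm^(-3/2)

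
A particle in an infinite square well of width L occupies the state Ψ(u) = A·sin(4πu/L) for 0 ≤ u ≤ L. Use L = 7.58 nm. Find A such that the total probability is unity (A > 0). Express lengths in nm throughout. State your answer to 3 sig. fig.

A ≈ 0.514 nm^(-1/2)

The normalization condition is ∫|Ψ|² du = 1 from 0 to L.
The integral (without the A² prefactor) comes out to L/2.
With L = 7.58: A² = 0.2639 and A = 0.5137.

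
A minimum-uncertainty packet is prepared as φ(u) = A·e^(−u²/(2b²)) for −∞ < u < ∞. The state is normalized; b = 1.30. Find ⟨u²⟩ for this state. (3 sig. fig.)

⟨u²⟩ = ∫ u^2 |φ|² du over the full domain.
The ratio of the moment integral to the normalization integral gives ⟨u²⟩ = b^2/2.
Putting b = 1.30 gives 0.8450.

⟨u^2⟩ ≈ 0.845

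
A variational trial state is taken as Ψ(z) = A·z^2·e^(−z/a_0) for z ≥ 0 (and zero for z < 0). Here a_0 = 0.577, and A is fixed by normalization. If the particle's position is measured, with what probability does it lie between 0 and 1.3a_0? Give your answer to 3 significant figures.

P ≈ 0.123

P = ∫_{0}^{1.3a_0} |Ψ(z)|² dz.
Since A² = 1/(3·a_0^5/4), this is the region integral divided by the full normalization integral.
Substituting u = z/a_0, A² and the length scale cancel in the ratio: P = ∫_{0}^{1.3} u^4·e^(-2·u) du / ∫_{0}^{∞} u^4·e^(-2·u) du.
Using ∫ u^4·e^(-2·u) du = -(u^4/2 + u^3 + 3·u^2/2 + 3·u/2 + 3/4)·e^(-2·u), the numerator is ≈ 0.091932 and the denominator is 3/4.
This works out to P = 0.1226.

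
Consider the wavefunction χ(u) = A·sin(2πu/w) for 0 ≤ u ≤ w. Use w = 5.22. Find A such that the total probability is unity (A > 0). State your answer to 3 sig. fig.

The normalization condition is ∫|χ|² du = 1 from 0 to w.
Using sin²θ = (1 − cos 2θ)/2, carrying out the integral gives A² · w/2.
Substituting w = 5.22 gives A² = 0.3831, so A = 0.6190.

A ≈ 0.619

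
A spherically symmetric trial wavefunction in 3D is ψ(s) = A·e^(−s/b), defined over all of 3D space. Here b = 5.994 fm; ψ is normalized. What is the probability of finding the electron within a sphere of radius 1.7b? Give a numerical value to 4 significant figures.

With dV = 4πs²ds, the probability is ∫|ψ|² dV over s ≤ 1.7b.
A² is fixed by ∫₀^∞ 4πs²|ψ|² ds = 1, i.e. A² = (π·b^3)^(−1).
In terms of u = s/b (A², 4π and the length scale all cancel between numerator and denominator), P = [∫_{0}^{1.7} u^2·e^(-2·u) du] / [∫_{0}^{∞} u^2·e^(-2·u) du].
With ∫ u^2·e^(-2·u) du = -(2·u^2 + 2·u + 1)·e^(-2·u)/4 + C, the region integral is 1/4 - 509·e^(-17/5)/200 and the full one is 1/4.
The region integral divided by the full integral gives P = 0.66026.

P ≈ 0.6603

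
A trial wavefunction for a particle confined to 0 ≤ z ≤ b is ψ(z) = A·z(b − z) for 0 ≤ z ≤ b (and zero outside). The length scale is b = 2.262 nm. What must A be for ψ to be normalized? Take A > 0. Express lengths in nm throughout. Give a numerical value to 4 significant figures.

The normalization condition is ∫|ψ|² dz = 1 from 0 to b.
Expanding the polynomial and integrating term by term, the integral (without the A² prefactor) comes out to b^5/30.
Setting this equal to 1 gives A² = 1/(b^5/30).
Plugging in b = 2.262 yields A = 0.71175.

A ≈ 0.7118 nm^(-5/2)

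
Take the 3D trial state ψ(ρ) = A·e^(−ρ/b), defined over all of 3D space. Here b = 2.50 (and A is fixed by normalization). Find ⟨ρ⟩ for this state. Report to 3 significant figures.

By definition ⟨ρ⟩ = ∫ ρ |ψ(ρ)|² 4πρ² dρ.
Evaluating both integrals, ⟨ρ⟩ = 3·b/2.
With b = 2.50, ⟨ρ⟩ = 3.750.

⟨ρ⟩ ≈ 3.75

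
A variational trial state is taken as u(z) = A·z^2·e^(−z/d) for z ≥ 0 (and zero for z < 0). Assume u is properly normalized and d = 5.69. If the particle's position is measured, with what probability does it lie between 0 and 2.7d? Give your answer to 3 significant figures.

|u|² is the probability density, so P = ∫_{0}^{2.7d} |u|² dz.
With A² fixed by ∫|u|² = 1, i.e. A² = (3·d^5/4)^(−1), substitute and integrate.
Substituting t = z/d, A² and the length scale cancel in the ratio: P = ∫_{0}^{2.7} t^4·e^(-2·t) dt / ∫_{0}^{∞} t^4·e^(-2·t) dt.
An antiderivative of t^4·e^(-2·t) is -(t^4/2 + t^3 + 3·t^2/2 + 3·t/2 + 3/4)·e^(-2·t); evaluating from 0 to 2.7 gives ≈ 0.47002, while the full integral is 3/4.
Taking the ratio, P = 0.6267.

P ≈ 0.627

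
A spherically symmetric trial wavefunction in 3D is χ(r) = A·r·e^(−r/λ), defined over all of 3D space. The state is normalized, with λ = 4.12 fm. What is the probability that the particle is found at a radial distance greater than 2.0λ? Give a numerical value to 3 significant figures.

P ≈ 0.629

With dV = 4πr²dr, the probability is ∫|χ|² dV over r > 2.0λ.
A² is fixed by ∫₀^∞ 4πr²|χ|² dr = 1, i.e. A² = (3·π·λ^5)^(−1).
Let u = r/λ; then A², 4π and the length scale all cancel, so P = ∫_{2.0}^{∞} u^4·e^(-2·u) du ÷ ∫_{0}^{∞} u^4·e^(-2·u) du.
An antiderivative of u^4·e^(-2·u) is -(u^4/2 + u^3 + 3·u^2/2 + 3·u/2 + 3/4)·e^(-2·u); evaluating from 2.0 to ∞ gives 103·e^(-4)/4, while the full integral is 3/4.
Taking the ratio yields P = 0.6288.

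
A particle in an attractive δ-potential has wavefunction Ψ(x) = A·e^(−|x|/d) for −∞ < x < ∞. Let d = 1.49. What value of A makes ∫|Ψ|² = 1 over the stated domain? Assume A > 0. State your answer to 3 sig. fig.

Require ∫ |Ψ|² dx = 1 over the whole domain.
∫|Ψ|² dx = A²·(d).
So A² = (d)^(−1).
Plugging in d = 1.49 yields A = 0.8192.

A ≈ 0.819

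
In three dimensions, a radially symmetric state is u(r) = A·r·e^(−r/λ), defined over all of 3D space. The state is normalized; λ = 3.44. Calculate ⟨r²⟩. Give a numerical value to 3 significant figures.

⟨r²⟩ = ∫ r^2 |u|² 4πr² dr over the full domain.
Using ∫₀^∞ rⁿ e^(−αr) dr = n!/αⁿ⁺¹, since the A² factors cancel between numerator and denominator, ⟨r²⟩ = 15·λ^2/2.
With λ = 3.44, ⟨r^2⟩ = 88.75.

⟨r^2⟩ ≈ 88.8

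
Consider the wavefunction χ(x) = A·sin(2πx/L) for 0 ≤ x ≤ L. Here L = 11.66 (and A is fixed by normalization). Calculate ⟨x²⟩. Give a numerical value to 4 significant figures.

⟨x^2⟩ ≈ 43.60

⟨x²⟩ = ∫ x^2 |χ|² dx over the full domain.
With ∫₀^L sin²(nπx/L) dx = L/2, the ratio of the moment integral to the normalization integral gives ⟨x²⟩ = -L^2/(8·π^2) + L^2/3.
Putting L = 11.66 gives 43.597.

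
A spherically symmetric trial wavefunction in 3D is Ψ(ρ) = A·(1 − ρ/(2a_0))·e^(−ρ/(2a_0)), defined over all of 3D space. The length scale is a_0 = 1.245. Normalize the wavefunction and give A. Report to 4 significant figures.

The normalization condition is ∫|Ψ|² 4πρ² dρ = 1 from 0 to ∞.
In 3D with spherical symmetry the volume element is 4πρ² dρ.
With ∫₀^∞ ρ^4 e^(−αρ) dρ = 4!/α^5, with Ψ = A·(1 − ρ/(2a_0))·e^(−ρ/(2a_0)), the integral evaluates to A²·[8·π·a_0^3].
Setting this equal to 1 gives A² = 1/(8·π·a_0^3).
Plugging in a_0 = 1.245 yields A = 0.14359.

A ≈ 0.1436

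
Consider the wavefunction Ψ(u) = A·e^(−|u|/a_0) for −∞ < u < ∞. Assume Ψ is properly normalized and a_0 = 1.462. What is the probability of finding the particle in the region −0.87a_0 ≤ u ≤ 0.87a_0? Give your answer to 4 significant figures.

P = ∫_{−0.87a_0}^{0.87a_0} |Ψ(u)|² du.
With A² fixed by ∫|Ψ|² = 1, i.e. A² = (a_0)^(−1), substitute and integrate.
Both integrals are even about u = 0, so only the u ≥ 0 halves are needed (the factors of 2 cancel). Let t = u/a_0; then A² and the length scale cancel, so P = ∫_{0}^{0.87} e^(-2·t) dt ÷ ∫_{0}^{∞} e^(-2·t) dt.
An antiderivative of e^(-2·t) is -e^(-2·t)/2; evaluating from 0 to 0.87 gives 1/2 - e^(-87/50)/2, while the full integral is 1/2.
Taking the ratio, P = 0.82448.

P ≈ 0.8245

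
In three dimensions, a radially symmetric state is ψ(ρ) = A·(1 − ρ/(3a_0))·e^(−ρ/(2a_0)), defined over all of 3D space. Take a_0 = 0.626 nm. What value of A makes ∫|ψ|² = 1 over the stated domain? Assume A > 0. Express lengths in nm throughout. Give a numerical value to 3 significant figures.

Normalization requires ∫|ψ|² 4πρ² dρ = 1, integrated from 0 to ∞.
The angular integral contributes 4π, leaving ∫₀^∞ ρ²|ψ|² dρ.
Recall ∫₀^∞ ρ^m e^(−ρ/β) dρ = m!·β^(m+1), ∫|ψ|² 4πρ² dρ = A²·(8·π·a_0^3/3).
Plugging in a_0 = 0.626 yields A = 0.6976.

A ≈ 0.698 nm^(-3/2)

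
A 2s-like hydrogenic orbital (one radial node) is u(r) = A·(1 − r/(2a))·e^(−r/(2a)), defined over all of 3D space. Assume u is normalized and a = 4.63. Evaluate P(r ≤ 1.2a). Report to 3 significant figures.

P = ∫ |u|² 4πr² dr over r ≤ 1.2a.
The full normalization integral is A²·[8·π·a^3] = 1, fixing A².
Substituting t = r/a, A², 4π and the length scale all cancel in the ratio: P = ∫_{0}^{1.2} t^2·(1 - t/2)^2·e^(-t) dt / ∫_{0}^{∞} t^2·(1 - t/2)^2·e^(-t) dt.
An antiderivative of t^2·(1 - t/2)^2·e^(-t) is -(t^4/4 + t^2 + 2·t + 2)·e^(-t); evaluating from 0 to 1.2 gives 2 - 3974·e^(-6/5)/625, while the full integral is 2.
The region integral divided by the full integral gives P = 0.04244.

P ≈ 0.0424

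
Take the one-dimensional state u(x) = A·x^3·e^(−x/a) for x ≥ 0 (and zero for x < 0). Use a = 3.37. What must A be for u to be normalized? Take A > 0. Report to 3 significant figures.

A ≈ 0.00600

The normalization condition is ∫|u|² dx = 1 from 0 to ∞.
Recall ∫₀^∞ x^m e^(−x/β) dx = m!·β^(m+1), carrying out the integral gives A² · 45·a^7/8.
Hence A² = 1/[45·a^7/8].
With a = 3.37: A² = 0.00003601 and A = 0.006001.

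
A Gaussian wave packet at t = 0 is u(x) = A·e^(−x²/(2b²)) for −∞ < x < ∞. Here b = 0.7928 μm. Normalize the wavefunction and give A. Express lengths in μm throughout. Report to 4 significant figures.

Normalization requires ∫|u|² dx = 1, integrated from −∞ to ∞.
Carrying out the integral gives A² · √(π)·b.
Setting this equal to 1 gives A² = 1/(√(π)·b).
Plugging in b = 0.7928 yields A = 0.84359.

A ≈ 0.8436 μm^(-1/2)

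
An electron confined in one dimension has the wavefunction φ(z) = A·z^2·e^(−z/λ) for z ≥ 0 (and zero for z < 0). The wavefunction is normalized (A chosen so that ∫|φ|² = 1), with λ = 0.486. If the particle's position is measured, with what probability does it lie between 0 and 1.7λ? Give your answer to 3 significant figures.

P = ∫_{0}^{1.7λ} |φ(z)|² dz.
With A² fixed by ∫|φ|² = 1, i.e. A² = (3·λ^5/4)^(−1), substitute and integrate.
Let u = z/λ; then A² and the length scale cancel, so P = ∫_{0}^{1.7} u^4·e^(-2·u) du ÷ ∫_{0}^{∞} u^4·e^(-2·u) du.
An antiderivative of u^4·e^(-2·u) is -(u^4/2 + u^3 + 3·u^2/2 + 3·u/2 + 3/4)·e^(-2·u); evaluating from 0 to 1.7 gives ≈ 0.19186, while the full integral is 3/4.
The result is P = 0.2558.

P ≈ 0.256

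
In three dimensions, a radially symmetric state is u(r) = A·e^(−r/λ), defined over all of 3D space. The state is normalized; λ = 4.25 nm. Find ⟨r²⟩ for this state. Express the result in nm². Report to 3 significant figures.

By definition ⟨r²⟩ = ∫ r^2 |u(r)|² 4πr² dr.
Since the A² factors cancel between numerator and denominator, ⟨r²⟩ = 3·λ^2.
With λ = 4.25, ⟨r^2⟩ = 54.19.

⟨r^2⟩ ≈ 54.2 nm^2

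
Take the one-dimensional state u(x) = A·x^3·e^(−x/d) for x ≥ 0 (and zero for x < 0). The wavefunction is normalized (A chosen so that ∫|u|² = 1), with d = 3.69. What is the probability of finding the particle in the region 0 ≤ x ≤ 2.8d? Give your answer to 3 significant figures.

P = ∫_{0}^{2.8d} |u(x)|² dx.
Since A² = 1/(45·d^7/8), this is the region integral divided by the full normalization integral.
Let t = x/d; then A² and the length scale cancel, so P = ∫_{0}^{2.8} t^6·e^(-2·t) dt ÷ ∫_{0}^{∞} t^6·e^(-2·t) dt.
An antiderivative of t^6·e^(-2·t) is -(4·t^6 + 12·t^5 + 30·t^4 + 60·t^3 + 90·t^2 + 90·t + 45)·e^(-2·t)/8; evaluating from 0 to 2.8 gives ≈ 1.8548, while the full integral is 45/8.
This works out to P = 0.3297.

P ≈ 0.330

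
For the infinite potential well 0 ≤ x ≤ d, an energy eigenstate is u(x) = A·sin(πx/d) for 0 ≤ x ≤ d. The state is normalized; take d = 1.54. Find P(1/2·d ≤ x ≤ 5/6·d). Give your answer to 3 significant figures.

P ≈ 0.471

P = ∫_{1/2·d}^{5/6·d} |u(x)|² dx.
With A² fixed by ∫|u|² = 1, i.e. A² = (d/2)^(−1), substitute and integrate.
Substituting t = x/d, A² and the length scale cancel in the ratio: P = ∫_{1/2}^{5/6} sin(π·t)^2 dt / ∫_{0}^{1} sin(π·t)^2 dt.
Using ∫ sin(π·t)^2 dt = t/2 - sin(2·π·t)/(4·π), the numerator is √(3)/(8·π) + 1/6 and the denominator is 1/2.
This works out to P = (√(3)/4 + π/3)/π.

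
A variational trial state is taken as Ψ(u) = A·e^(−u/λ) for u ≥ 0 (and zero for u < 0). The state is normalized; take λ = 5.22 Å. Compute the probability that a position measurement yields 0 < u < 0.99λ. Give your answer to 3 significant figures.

The probability is P = ∫ |Ψ|² du over [0, 0.99λ].
The normalization integral ∫|Ψ|²du over the whole domain equals λ/2·A², and A² cancels in the ratio.
Substituting t = u/λ, A² and the length scale cancel in the ratio: P = ∫_{0}^{0.99} e^(-2·t) dt / ∫_{0}^{∞} e^(-2·t) dt.
An antiderivative of e^(-2·t) is -e^(-2·t)/2; evaluating from 0 to 0.99 gives 1/2 - e^(-99/50)/2, while the full integral is 1/2.
This works out to P = 0.8619.

P ≈ 0.862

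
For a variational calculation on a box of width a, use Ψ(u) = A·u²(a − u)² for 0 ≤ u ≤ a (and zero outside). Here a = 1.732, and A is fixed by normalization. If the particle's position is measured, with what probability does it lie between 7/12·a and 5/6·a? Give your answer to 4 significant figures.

|Ψ|² is the probability density, so P = ∫_{7/12·a}^{5/6·a} |Ψ|² du.
With A² fixed by ∫|Ψ|² = 1, i.e. A² = (a^9/630)^(−1), substitute and integrate.
Substituting t = u/a, A² and the length scale cancel in the ratio: P = ∫_{7/12}^{5/6} t^4·(1 - t)^4 dt / ∫_{0}^{1} t^4·(1 - t)^4 dt.
An antiderivative of t^4·(1 - t)^4 is t^5·(70·t^4 - 315·t^3 + 540·t^2 - 420·t + 126)/630; evaluating from 7/12 to 5/6 gives ≈ 0.000465682, while the full integral is 1/630.
This works out to P = 0.29338.

P ≈ 0.2934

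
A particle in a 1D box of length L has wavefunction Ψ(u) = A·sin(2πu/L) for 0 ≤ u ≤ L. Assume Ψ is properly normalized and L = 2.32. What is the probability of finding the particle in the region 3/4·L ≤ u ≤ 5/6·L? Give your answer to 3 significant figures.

|Ψ|² is the probability density, so P = ∫_{3/4·L}^{5/6·L} |Ψ|² du.
With A² fixed by ∫|Ψ|² = 1, i.e. A² = (L/2)^(−1), substitute and integrate.
Substituting t = u/L, A² and the length scale cancel in the ratio: P = ∫_{3/4}^{5/6} sin(2·π·t)^2 dt / ∫_{0}^{1} sin(2·π·t)^2 dt.
With ∫ sin(2·π·t)^2 dt = t/2 - sin(4·π·t)/(8·π) + C, the region integral is √(3)/(16·π) + 1/24 and the full one is 1/2.
Evaluating gives P = (√(3)/8 + π/12)/π.

P ≈ 0.152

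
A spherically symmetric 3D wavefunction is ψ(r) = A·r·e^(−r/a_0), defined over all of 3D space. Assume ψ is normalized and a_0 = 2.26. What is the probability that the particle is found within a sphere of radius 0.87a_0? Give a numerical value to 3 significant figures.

Integrate the radial probability density 4πr²|ψ|² over r ≤ 0.87a_0.
A² is fixed by ∫₀^∞ 4πr²|ψ|² dr = 1, i.e. A² = (3·π·a_0^5)^(−1).
Let u = r/a_0; then A², 4π and the length scale all cancel, so P = ∫_{0}^{0.87} u^4·e^(-2·u) du ÷ ∫_{0}^{∞} u^4·e^(-2·u) du.
With ∫ u^4·e^(-2·u) du = -(u^4/2 + u^3 + 3·u^2/2 + 3·u/2 + 3/4)·e^(-2·u) + C, the region integral is ≈ 0.024170 and the full one is 3/4.
This evaluates to P = 0.03223.

P ≈ 0.0322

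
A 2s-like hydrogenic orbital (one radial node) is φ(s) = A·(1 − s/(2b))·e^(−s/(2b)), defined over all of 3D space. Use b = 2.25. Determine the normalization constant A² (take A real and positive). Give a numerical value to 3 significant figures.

Normalization requires ∫|φ|² 4πs² ds = 1, integrated from 0 to ∞.
Recall ∫₀^∞ s^m e^(−s/β) ds = m!·β^(m+1), the integral (without the A² prefactor) comes out to 8·π·b^3.
Setting this equal to 1 gives A² = 1/(8·π·b^3).
With b = 2.25: A² = 0.003493 and A = 0.05910.

A^2 ≈ 0.00349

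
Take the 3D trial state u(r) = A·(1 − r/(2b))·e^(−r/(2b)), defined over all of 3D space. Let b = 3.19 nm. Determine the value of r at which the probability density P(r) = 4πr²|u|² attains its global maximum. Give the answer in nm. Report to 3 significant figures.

Differentiate P(r) = 4πr²|u|² with respect to r and set to zero.
This gives r = b·(√(5) + 3).
With b = 3.19, the most probable radial distance is 16.70 nm.

r ≈ 16.7 nm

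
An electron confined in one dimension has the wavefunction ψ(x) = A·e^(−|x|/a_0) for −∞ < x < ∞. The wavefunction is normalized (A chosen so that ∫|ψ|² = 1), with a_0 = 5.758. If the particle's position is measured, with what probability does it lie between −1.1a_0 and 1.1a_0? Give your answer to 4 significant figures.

P ≈ 0.8892

The probability is P = ∫ |ψ|² dx over [−1.1a_0, 1.1a_0].
With A² fixed by ∫|ψ|² = 1, i.e. A² = (a_0)^(−1), substitute and integrate.
Both integrals are even about x = 0, so only the x ≥ 0 halves are needed (the factors of 2 cancel). Let u = x/a_0; then A² and the length scale cancel, so P = ∫_{0}^{1.1} e^(-2·u) du ÷ ∫_{0}^{∞} e^(-2·u) du.
An antiderivative of e^(-2·u) is -e^(-2·u)/2; evaluating from 0 to 1.1 gives 1/2 - e^(-11/5)/2, while the full integral is 1/2.
This works out to P = 0.88920.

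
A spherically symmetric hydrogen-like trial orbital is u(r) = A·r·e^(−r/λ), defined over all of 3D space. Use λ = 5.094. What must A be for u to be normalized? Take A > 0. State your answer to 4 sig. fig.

A ≈ 0.005562

We need A² ∫|f|² 4πr² dr = 1, taking the integral from 0 to ∞.
The angular integral contributes 4π, leaving ∫₀^∞ r²|u|² dr.
Using ∫₀^∞ rⁿ e^(−αr) dr = n!/αⁿ⁺¹, with u = A·r·e^(−r/λ), the integral evaluates to A²·[3·π·λ^5].
So A² = (3·π·λ^5)^(−1).
Plugging in λ = 5.094 yields A = 0.0055618.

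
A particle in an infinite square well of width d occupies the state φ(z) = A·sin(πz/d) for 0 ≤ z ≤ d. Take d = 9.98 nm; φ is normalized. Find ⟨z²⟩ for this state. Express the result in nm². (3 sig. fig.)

⟨z^2⟩ ≈ 28.2 nm^2

By definition ⟨z²⟩ = ∫ z^2 |φ(z)|² dz.
The ratio of the moment integral to the normalization integral gives ⟨z²⟩ = -d^2/(2·π^2) + d^2/3.
Putting d = 9.98 gives 28.15.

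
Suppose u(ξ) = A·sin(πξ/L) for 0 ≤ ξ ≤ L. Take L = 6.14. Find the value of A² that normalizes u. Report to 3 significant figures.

A^2 ≈ 0.326

The normalization condition is ∫|u|² dξ = 1 from 0 to L.
∫|u|² dξ = A²·(L/2).
Setting this equal to 1 gives A² = 1/(L/2).
Plugging in L = 6.14 yields A = 0.5707.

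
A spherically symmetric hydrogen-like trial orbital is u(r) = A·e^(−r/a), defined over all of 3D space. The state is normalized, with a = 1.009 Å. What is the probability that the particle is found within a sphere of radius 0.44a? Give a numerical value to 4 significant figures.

P ≈ 0.05960

With dV = 4πr²dr, the probability is ∫|u|² dV over r ≤ 0.44a.
A² is fixed by ∫₀^∞ 4πr²|u|² dr = 1, i.e. A² = (π·a^3)^(−1).
Substituting t = r/a, A², 4π and the length scale all cancel in the ratio: P = ∫_{0}^{0.44} t^2·e^(-2·t) dt / ∫_{0}^{∞} t^2·e^(-2·t) dt.
Using ∫ t^2·e^(-2·t) dt = -(2·t^2 + 2·t + 1)·e^(-2·t)/4, the numerator is 1/4 - 1417·e^(-22/25)/2500 and the denominator is 1/4.
Taking the ratio yields P = 0.059604.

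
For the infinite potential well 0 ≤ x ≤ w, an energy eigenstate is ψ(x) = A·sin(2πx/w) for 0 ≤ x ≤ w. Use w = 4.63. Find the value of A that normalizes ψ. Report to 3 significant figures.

A ≈ 0.657

Require ∫ |ψ|² dx = 1 over the whole domain.
With ψ = A·sin(2πx/w), the integral evaluates to A²·[w/2].
Setting this equal to 1 gives A² = 1/(w/2).
Substituting w = 4.63 gives A² = 0.4320, so A = 0.6572.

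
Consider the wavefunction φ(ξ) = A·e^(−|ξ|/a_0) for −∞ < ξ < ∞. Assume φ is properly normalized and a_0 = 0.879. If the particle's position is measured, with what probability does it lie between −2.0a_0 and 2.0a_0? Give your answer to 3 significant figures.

P ≈ 0.982

P = ∫_{−2.0a_0}^{2.0a_0} |φ(ξ)|² dξ.
Since A² = 1/(a_0), this is the region integral divided by the full normalization integral.
Both integrals are even about ξ = 0, so only the ξ ≥ 0 halves are needed (the factors of 2 cancel). In terms of u = ξ/a_0 (A² and the length scale cancel between numerator and denominator), P = [∫_{0}^{2.0} e^(-2·u) du] / [∫_{0}^{∞} e^(-2·u) du].
An antiderivative of e^(-2·u) is -e^(-2·u)/2; evaluating from 0 to 2.0 gives 1/2 - e^(-4)/2, while the full integral is 1/2.
This works out to P = 0.9817.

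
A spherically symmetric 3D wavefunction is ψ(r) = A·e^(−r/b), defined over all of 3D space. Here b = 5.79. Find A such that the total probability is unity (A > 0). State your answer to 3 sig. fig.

A ≈ 0.0405

We need A² ∫|f|² 4πr² dr = 1, taking the integral from 0 to ∞.
The angular integral contributes 4π, leaving ∫₀^∞ r²|ψ|² dr.
Using ∫₀^∞ rⁿ e^(−αr) dr = n!/αⁿ⁺¹, ∫|ψ|² 4πr² dr = A²·(π·b^3).
So A² = (π·b^3)^(−1).
Substituting b = 5.79 gives A² = 0.001640, so A = 0.04050.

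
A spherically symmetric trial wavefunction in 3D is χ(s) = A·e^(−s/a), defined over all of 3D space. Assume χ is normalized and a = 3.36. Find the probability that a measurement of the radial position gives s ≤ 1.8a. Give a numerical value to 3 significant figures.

P = ∫ |χ|² 4πs² ds over s ≤ 1.8a.
A² is fixed by ∫₀^∞ 4πs²|χ|² ds = 1, i.e. A² = (π·a^3)^(−1).
In terms of u = s/a (A², 4π and the length scale all cancel between numerator and denominator), P = [∫_{0}^{1.8} u^2·e^(-2·u) du] / [∫_{0}^{∞} u^2·e^(-2·u) du].
Using ∫ u^2·e^(-2·u) du = -(2·u^2 + 2·u + 1)·e^(-2·u)/4, the numerator is 1/4 - 277·e^(-18/5)/100 and the denominator is 1/4.
This evaluates to P = 0.6973.

P ≈ 0.697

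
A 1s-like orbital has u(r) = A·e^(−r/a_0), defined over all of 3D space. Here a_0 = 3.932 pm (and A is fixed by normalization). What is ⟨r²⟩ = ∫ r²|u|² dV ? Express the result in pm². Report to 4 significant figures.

⟨r²⟩ = ∫ r^2 |u|² 4πr² dr over the full domain.
With ∫₀^∞ r^4 e^(−αr) dr = 4!/α^5, the ratio of the moment integral to the normalization integral gives ⟨r²⟩ = 3·a_0^2.
With a_0 = 3.932, ⟨r^2⟩ = 46.382.

⟨r^2⟩ ≈ 46.38 pm^2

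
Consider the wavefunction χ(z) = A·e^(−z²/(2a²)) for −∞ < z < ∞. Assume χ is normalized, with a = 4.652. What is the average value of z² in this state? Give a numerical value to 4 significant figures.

The expectation value is the |χ|²-weighted average of z^2: ∫ z^2|χ|² dz.
Differentiating ∫e^(−αz²) dz = √(π/α) under α to get the higher moments, since the A² factors cancel between numerator and denominator, ⟨z²⟩ = a^2/2.
Putting a = 4.652 gives 10.821.

⟨z^2⟩ ≈ 10.82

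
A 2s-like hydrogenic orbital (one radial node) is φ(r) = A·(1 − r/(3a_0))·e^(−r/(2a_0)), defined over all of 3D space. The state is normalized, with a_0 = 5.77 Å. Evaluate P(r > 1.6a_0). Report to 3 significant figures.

Integrate the radial probability density 4πr²|φ|² over r > 1.6a_0.
A² is fixed by ∫₀^∞ 4πr²|φ|² dr = 1, i.e. A² = (8·π·a_0^3/3)^(−1).
Substituting u = r/a_0, A², 4π and the length scale all cancel in the ratio: P = ∫_{1.6}^{∞} u^2·(1 - u/3)^2·e^(-u) du / ∫_{0}^{∞} u^2·(1 - u/3)^2·e^(-u) du.
An antiderivative of u^2·(1 - u/3)^2·e^(-u) is (-u^4 + 2·u^3 - 3·u^2 - 6·u - 6)·e^(-u)/9; evaluating from 1.6 to ∞ gives ≈ 0.48548, while the full integral is 2/3.
Taking the ratio yields P = 0.7282.

P ≈ 0.728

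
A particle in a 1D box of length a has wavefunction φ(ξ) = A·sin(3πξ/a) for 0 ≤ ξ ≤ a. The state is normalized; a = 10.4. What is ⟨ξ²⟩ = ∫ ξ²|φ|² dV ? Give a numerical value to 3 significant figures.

⟨ξ²⟩ = ∫ ξ^2 |φ|² dξ over the full domain.
Since the A² factors cancel between numerator and denominator, ⟨ξ²⟩ = -a^2/(18·π^2) + a^2/3.
With a = 10.4, ⟨ξ^2⟩ = 35.44.

⟨ξ^2⟩ ≈ 35.4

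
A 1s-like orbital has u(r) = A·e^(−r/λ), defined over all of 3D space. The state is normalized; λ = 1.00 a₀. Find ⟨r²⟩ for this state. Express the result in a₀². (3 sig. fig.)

⟨r^2⟩ ≈ 3.00 a₀^2

By definition ⟨r²⟩ = ∫ r^2 |u(r)|² 4πr² dr.
With ∫₀^∞ r^4 e^(−αr) dr = 4!/α^5, evaluating both integrals, ⟨r²⟩ = 3·λ^2.
With λ = 1.00, ⟨r^2⟩ = 3.000.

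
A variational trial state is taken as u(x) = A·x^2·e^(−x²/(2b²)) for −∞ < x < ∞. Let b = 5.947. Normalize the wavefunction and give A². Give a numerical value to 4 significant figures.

A^2 ≈ 0.0001011

Normalization requires ∫|u|² dx = 1, integrated from −∞ to ∞.
The integral (without the A² prefactor) comes out to 3·√(π)·b^5/4.
Hence A² = 1/[3·√(π)·b^5/4].
Plugging in b = 5.947 yields A = 0.010056.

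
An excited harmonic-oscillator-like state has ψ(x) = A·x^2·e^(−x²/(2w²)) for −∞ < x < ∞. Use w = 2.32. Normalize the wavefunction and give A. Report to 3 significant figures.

A ≈ 0.106

We need A² ∫|f|² dx = 1, taking the integral from −∞ to ∞.
∫|ψ|² dx = A²·(3·√(π)·w^5/4).
Substituting w = 2.32 gives A² = 0.01119, so A = 0.1058.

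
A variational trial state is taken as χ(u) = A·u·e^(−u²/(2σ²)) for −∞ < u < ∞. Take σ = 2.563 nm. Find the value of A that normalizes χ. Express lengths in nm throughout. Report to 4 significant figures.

Require ∫ |χ|² du = 1 over the whole domain.
∫|χ|² du = A²·(√(π)·σ^3/2).
Substituting σ = 2.563 gives A² = 0.067021, so A = 0.25888.

A ≈ 0.2589 nm^(-3/2)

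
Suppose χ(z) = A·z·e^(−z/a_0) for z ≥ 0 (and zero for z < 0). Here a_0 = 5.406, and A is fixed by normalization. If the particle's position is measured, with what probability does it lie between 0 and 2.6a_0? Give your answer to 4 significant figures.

P ≈ 0.8912

|χ|² is the probability density, so P = ∫_{0}^{2.6a_0} |χ|² dz.
The normalization integral ∫|χ|²dz over the whole domain equals a_0^3/4·A², and A² cancels in the ratio.
Substituting u = z/a_0, A² and the length scale cancel in the ratio: P = ∫_{0}^{2.6} u^2·e^(-2·u) du / ∫_{0}^{∞} u^2·e^(-2·u) du.
With ∫ u^2·e^(-2·u) du = -(2·u^2 + 2·u + 1)·e^(-2·u)/4 + C, the region integral is 1/4 - 493·e^(-26/5)/100 and the full one is 1/4.
Evaluating gives P = 0.89121.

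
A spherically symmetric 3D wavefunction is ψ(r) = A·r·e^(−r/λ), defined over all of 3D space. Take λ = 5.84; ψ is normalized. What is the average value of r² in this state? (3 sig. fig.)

⟨r^2⟩ ≈ 256

The expectation value is the |ψ|²-weighted average of r^2: ∫ r^2|ψ|² 4πr² dr.
The ratio of the moment integral to the normalization integral gives ⟨r²⟩ = 15·λ^2/2.
Putting λ = 5.84 gives 255.8.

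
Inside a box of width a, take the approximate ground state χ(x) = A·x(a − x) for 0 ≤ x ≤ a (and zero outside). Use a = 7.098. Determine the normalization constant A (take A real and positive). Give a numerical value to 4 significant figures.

A ≈ 0.04081

The normalization condition is ∫|χ|² dx = 1 from 0 to a.
Expanding the polynomial and integrating term by term, ∫|χ|² dx = A²·(a^5/30).
So A² = (a^5/30)^(−1).
Substituting a = 7.098 gives A² = 0.0016651, so A = 0.040806.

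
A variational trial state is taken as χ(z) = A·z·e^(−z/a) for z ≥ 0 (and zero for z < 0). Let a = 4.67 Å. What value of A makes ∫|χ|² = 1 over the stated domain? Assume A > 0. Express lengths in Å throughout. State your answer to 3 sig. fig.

We need A² ∫|f|² dz = 1, taking the integral from 0 to ∞.
Recall ∫₀^∞ z^m e^(−z/β) dz = m!·β^(m+1), carrying out the integral gives A² · a^3/4.
So A² = (a^3/4)^(−1).
With a = 4.67: A² = 0.03927 and A = 0.1982.

A ≈ 0.198 Å^(-3/2)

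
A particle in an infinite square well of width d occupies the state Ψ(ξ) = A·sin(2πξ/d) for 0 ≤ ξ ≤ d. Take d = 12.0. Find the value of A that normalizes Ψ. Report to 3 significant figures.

Normalization requires ∫|Ψ|² dξ = 1, integrated from 0 to d.
With ∫₀^d sin²(nπξ/d) dξ = d/2, with Ψ = A·sin(2πξ/d), the integral evaluates to A²·[d/2].
Setting this equal to 1 gives A² = 1/(d/2).
Plugging in d = 12.0 yields A = 0.4082.

A ≈ 0.408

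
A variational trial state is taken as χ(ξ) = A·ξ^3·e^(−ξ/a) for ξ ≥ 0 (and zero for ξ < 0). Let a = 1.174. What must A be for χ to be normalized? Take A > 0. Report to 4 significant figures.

A ≈ 0.2405

Normalization requires ∫|χ|² dξ = 1, integrated from 0 to ∞.
With ∫₀^∞ ξ^6 e^(−αξ) dξ = 6!/α^7, ∫|χ|² dξ = A²·(45·a^7/8).
So A² = (45·a^7/8)^(−1).
With a = 1.174: A² = 0.057836 and A = 0.24049.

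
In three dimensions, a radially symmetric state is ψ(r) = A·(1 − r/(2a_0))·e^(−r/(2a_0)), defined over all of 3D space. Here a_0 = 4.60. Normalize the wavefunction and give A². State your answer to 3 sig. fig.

The normalization condition is ∫|ψ|² 4πr² dr = 1 from 0 to ∞.
(Spherical symmetry: dV = 4πr² dr.)
Using ∫₀^∞ rⁿ e^(−αr) dr = n!/αⁿ⁺¹, carrying out the integral gives A² · 8·π·a_0^3.
Hence A² = 1/[8·π·a_0^3].
Substituting a_0 = 4.60 gives A² = 0.0004088, so A = 0.02022.

A^2 ≈ 0.000409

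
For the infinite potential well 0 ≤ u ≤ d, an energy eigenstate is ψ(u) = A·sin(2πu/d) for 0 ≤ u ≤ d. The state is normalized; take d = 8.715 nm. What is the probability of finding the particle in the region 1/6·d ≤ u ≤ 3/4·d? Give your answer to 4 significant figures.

|ψ|² is the probability density, so P = ∫_{1/6·d}^{3/4·d} |ψ|² du.
With A² fixed by ∫|ψ|² = 1, i.e. A² = (d/2)^(−1), substitute and integrate.
In terms of t = u/d (A² and the length scale cancel between numerator and denominator), P = [∫_{1/6}^{3/4} sin(2·π·t)^2 dt] / [∫_{0}^{1} sin(2·π·t)^2 dt].
An antiderivative of sin(2·π·t)^2 is t/2 - sin(4·π·t)/(8·π); evaluating from 1/6 to 3/4 gives √(3)/(16·π) + 7/24, while the full integral is 1/2.
Taking the ratio, P = √(3)/(8·π) + 7/12.

P ≈ 0.6522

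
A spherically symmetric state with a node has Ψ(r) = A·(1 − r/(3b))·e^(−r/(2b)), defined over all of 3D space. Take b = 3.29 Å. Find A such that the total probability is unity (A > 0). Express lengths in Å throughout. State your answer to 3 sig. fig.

A ≈ 0.0579 Å^(-3/2)

Require ∫ |Ψ|² 4πr² dr = 1 over the whole domain.
The angular integral contributes 4π, leaving ∫₀^∞ r²|Ψ|² dr.
Using ∫₀^∞ rⁿ e^(−αr) dr = n!/αⁿ⁺¹, carrying out the integral gives A² · 8·π·b^3/3.
So A² = (8·π·b^3/3)^(−1).
With b = 3.29: A² = 0.003352 and A = 0.05790.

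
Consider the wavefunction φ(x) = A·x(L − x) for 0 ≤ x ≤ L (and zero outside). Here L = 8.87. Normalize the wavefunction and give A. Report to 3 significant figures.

A ≈ 0.0234

Normalization requires ∫|φ|² dx = 1, integrated from 0 to L.
Expanding the polynomial and integrating term by term, ∫|φ|² dx = A²·(L^5/30).
Substituting L = 8.87 gives A² = 0.0005464, so A = 0.02337.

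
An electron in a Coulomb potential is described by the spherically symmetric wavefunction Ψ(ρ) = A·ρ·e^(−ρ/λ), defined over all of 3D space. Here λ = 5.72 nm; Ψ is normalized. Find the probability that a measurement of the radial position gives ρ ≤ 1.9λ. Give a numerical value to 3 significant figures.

With dV = 4πρ²dρ, the probability is ∫|Ψ|² dV over ρ ≤ 1.9λ.
A² is fixed by ∫₀^∞ 4πρ²|Ψ|² dρ = 1, i.e. A² = (3·π·λ^5)^(−1).
Let u = ρ/λ; then A², 4π and the length scale all cancel, so P = ∫_{0}^{1.9} u^4·e^(-2·u) du ÷ ∫_{0}^{∞} u^4·e^(-2·u) du.
Using ∫ u^4·e^(-2·u) du = -(u^4/2 + u^3 + 3·u^2/2 + 3·u/2 + 3/4)·e^(-2·u), the numerator is ≈ 0.24912 and the denominator is 3/4.
This evaluates to P = 0.3322.

P ≈ 0.332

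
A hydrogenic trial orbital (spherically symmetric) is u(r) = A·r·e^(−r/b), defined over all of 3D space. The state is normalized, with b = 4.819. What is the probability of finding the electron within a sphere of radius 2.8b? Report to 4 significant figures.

P ≈ 0.6578

With dV = 4πr²dr, the probability is ∫|u|² dV over r ≤ 2.8b.
A² is fixed by ∫₀^∞ 4πr²|u|² dr = 1, i.e. A² = (3·π·b^5)^(−1).
Let t = r/b; then A², 4π and the length scale all cancel, so P = ∫_{0}^{2.8} t^4·e^(-2·t) dt ÷ ∫_{0}^{∞} t^4·e^(-2·t) dt.
An antiderivative of t^4·e^(-2·t) is -(t^4/2 + t^3 + 3·t^2/2 + 3·t/2 + 3/4)·e^(-2·t); evaluating from 0 to 2.8 gives ≈ 0.493387, while the full integral is 3/4.
Taking the ratio yields P = 0.65785.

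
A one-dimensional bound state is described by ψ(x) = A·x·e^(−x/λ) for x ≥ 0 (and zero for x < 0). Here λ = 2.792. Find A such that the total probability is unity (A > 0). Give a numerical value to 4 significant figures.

We need A² ∫|f|² dx = 1, taking the integral from 0 to ∞.
Using ∫₀^∞ xⁿ e^(−αx) dx = n!/αⁿ⁺¹, carrying out the integral gives A² · λ^3/4.
Hence A² = 1/[λ^3/4].
With λ = 2.792: A² = 0.18379 and A = 0.42870.

A ≈ 0.4287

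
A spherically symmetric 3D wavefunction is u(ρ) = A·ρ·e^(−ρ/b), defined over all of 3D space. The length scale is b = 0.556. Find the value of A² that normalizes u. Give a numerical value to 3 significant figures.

We need A² ∫|f|² 4πρ² dρ = 1, taking the integral from 0 to ∞.
In 3D with spherical symmetry the volume element is 4πρ² dρ.
With ∫₀^∞ ρ^4 e^(−αρ) dρ = 4!/α^5, carrying out the integral gives A² · 3·π·b^5.
So A² = (3·π·b^5)^(−1).
With b = 0.556: A² = 1.997 and A = 1.413.

A^2 ≈ 2.00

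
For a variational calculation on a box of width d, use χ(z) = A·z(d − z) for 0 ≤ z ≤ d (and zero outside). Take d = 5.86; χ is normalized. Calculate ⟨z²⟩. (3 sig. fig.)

⟨z²⟩ = ∫ z^2 |χ|² dz over the full domain.
Expanding the polynomial and integrating term by term, evaluating both integrals, ⟨z²⟩ = 2·d^2/7.
Putting d = 5.86 gives 9.811.

⟨z^2⟩ ≈ 9.81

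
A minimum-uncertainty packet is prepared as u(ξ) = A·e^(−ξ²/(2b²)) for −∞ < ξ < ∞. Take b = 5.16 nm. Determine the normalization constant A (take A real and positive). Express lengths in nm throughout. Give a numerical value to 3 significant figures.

A ≈ 0.331 nm^(-1/2)

We need A² ∫|f|² dξ = 1, taking the integral from −∞ to ∞.
With ∫_{−∞}^{∞} ξ^(2m) e^(−αξ²) dξ = (2m−1)!!·√π / (2^m α^(m+1/2)), with u = A·e^(−ξ²/(2b²)), the integral evaluates to A²·[√(π)·b].
Setting this equal to 1 gives A² = 1/(√(π)·b).
With b = 5.16: A² = 0.1093 and A = 0.3307.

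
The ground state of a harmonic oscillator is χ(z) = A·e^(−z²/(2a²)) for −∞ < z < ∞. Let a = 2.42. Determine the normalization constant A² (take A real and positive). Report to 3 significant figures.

We need A² ∫|f|² dz = 1, taking the integral from −∞ to ∞.
∫|χ|² dz = A²·(√(π)·a).
Substituting a = 2.42 gives A² = 0.2331, so A = 0.4828.

A^2 ≈ 0.233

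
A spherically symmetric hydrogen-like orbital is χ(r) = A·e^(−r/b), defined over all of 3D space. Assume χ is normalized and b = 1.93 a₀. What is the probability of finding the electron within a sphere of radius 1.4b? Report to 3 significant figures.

P ≈ 0.531

P = ∫ |χ|² 4πr² dr over r ≤ 1.4b.
A² is fixed by ∫₀^∞ 4πr²|χ|² dr = 1, i.e. A² = (π·b^3)^(−1).
Substituting u = r/b, A², 4π and the length scale all cancel in the ratio: P = ∫_{0}^{1.4} u^2·e^(-2·u) du / ∫_{0}^{∞} u^2·e^(-2·u) du.
Using ∫ u^2·e^(-2·u) du = -(2·u^2 + 2·u + 1)·e^(-2·u)/4, the numerator is 1/4 - 193·e^(-14/5)/100 and the denominator is 1/4.
The region integral divided by the full integral gives P = 0.5305.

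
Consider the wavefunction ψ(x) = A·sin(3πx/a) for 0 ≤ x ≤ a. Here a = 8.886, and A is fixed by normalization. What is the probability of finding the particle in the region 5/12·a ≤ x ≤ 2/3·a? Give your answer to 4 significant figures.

P ≈ 0.3031

The probability is P = ∫ |ψ|² dx over [5/12·a, 2/3·a].
Since A² = 1/(a/2), this is the region integral divided by the full normalization integral.
Let u = x/a; then A² and the length scale cancel, so P = ∫_{5/12}^{2/3} sin(3·π·u)^2 du ÷ ∫_{0}^{1} sin(3·π·u)^2 du.
An antiderivative of sin(3·π·u)^2 is u/2 - sin(6·π·u)/(12·π); evaluating from 5/12 to 2/3 gives 1/(12·π) + 1/8, while the full integral is 1/2.
Taking the ratio, P = (2 + 3·π)/(12·π).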